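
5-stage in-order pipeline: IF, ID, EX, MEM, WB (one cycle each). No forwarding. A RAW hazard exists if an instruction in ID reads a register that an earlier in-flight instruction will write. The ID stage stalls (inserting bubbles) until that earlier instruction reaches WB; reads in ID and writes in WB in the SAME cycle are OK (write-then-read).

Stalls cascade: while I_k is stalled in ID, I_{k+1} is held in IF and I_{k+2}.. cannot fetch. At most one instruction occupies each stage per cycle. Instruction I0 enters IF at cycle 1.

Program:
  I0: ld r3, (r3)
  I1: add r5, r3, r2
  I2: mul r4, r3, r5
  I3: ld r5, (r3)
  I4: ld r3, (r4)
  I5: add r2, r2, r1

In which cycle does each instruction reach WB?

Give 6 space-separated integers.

I0 ld r3 <- r3: IF@1 ID@2 stall=0 (-) EX@3 MEM@4 WB@5
I1 add r5 <- r3,r2: IF@2 ID@3 stall=2 (RAW on I0.r3 (WB@5)) EX@6 MEM@7 WB@8
I2 mul r4 <- r3,r5: IF@3 ID@6 stall=2 (RAW on I1.r5 (WB@8)) EX@9 MEM@10 WB@11
I3 ld r5 <- r3: IF@6 ID@9 stall=0 (-) EX@10 MEM@11 WB@12
I4 ld r3 <- r4: IF@9 ID@10 stall=1 (RAW on I2.r4 (WB@11)) EX@12 MEM@13 WB@14
I5 add r2 <- r2,r1: IF@10 ID@12 stall=0 (-) EX@13 MEM@14 WB@15

Answer: 5 8 11 12 14 15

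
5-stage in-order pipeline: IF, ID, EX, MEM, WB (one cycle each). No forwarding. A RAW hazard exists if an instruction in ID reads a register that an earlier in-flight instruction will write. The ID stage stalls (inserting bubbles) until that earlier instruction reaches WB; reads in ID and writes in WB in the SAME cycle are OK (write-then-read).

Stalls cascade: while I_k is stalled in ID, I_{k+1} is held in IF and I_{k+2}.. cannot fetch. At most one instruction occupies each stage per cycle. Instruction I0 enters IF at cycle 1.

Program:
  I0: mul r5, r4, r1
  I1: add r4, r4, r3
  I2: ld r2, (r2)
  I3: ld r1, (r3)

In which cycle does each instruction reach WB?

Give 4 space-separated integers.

I0 mul r5 <- r4,r1: IF@1 ID@2 stall=0 (-) EX@3 MEM@4 WB@5
I1 add r4 <- r4,r3: IF@2 ID@3 stall=0 (-) EX@4 MEM@5 WB@6
I2 ld r2 <- r2: IF@3 ID@4 stall=0 (-) EX@5 MEM@6 WB@7
I3 ld r1 <- r3: IF@4 ID@5 stall=0 (-) EX@6 MEM@7 WB@8

Answer: 5 6 7 8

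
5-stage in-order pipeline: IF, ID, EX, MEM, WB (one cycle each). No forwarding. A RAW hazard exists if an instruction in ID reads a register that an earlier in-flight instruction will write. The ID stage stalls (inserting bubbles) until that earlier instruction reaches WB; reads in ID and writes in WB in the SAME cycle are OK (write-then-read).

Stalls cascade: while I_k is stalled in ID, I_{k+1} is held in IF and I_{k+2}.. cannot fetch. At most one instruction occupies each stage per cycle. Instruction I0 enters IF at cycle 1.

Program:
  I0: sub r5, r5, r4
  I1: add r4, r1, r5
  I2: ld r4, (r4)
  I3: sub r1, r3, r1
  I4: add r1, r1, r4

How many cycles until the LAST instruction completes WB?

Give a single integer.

Answer: 15

Derivation:
I0 sub r5 <- r5,r4: IF@1 ID@2 stall=0 (-) EX@3 MEM@4 WB@5
I1 add r4 <- r1,r5: IF@2 ID@3 stall=2 (RAW on I0.r5 (WB@5)) EX@6 MEM@7 WB@8
I2 ld r4 <- r4: IF@3 ID@6 stall=2 (RAW on I1.r4 (WB@8)) EX@9 MEM@10 WB@11
I3 sub r1 <- r3,r1: IF@6 ID@9 stall=0 (-) EX@10 MEM@11 WB@12
I4 add r1 <- r1,r4: IF@9 ID@10 stall=2 (RAW on I3.r1 (WB@12)) EX@13 MEM@14 WB@15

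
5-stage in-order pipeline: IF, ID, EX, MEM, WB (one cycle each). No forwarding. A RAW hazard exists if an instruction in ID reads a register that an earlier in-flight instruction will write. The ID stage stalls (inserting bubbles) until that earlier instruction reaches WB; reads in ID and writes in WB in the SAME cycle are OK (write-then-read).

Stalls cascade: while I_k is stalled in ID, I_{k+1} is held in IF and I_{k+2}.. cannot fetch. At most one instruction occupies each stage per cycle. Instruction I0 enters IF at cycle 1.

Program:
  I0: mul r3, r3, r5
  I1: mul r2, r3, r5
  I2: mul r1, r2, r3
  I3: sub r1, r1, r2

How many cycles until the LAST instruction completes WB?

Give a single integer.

I0 mul r3 <- r3,r5: IF@1 ID@2 stall=0 (-) EX@3 MEM@4 WB@5
I1 mul r2 <- r3,r5: IF@2 ID@3 stall=2 (RAW on I0.r3 (WB@5)) EX@6 MEM@7 WB@8
I2 mul r1 <- r2,r3: IF@3 ID@6 stall=2 (RAW on I1.r2 (WB@8)) EX@9 MEM@10 WB@11
I3 sub r1 <- r1,r2: IF@6 ID@9 stall=2 (RAW on I2.r1 (WB@11)) EX@12 MEM@13 WB@14

Answer: 14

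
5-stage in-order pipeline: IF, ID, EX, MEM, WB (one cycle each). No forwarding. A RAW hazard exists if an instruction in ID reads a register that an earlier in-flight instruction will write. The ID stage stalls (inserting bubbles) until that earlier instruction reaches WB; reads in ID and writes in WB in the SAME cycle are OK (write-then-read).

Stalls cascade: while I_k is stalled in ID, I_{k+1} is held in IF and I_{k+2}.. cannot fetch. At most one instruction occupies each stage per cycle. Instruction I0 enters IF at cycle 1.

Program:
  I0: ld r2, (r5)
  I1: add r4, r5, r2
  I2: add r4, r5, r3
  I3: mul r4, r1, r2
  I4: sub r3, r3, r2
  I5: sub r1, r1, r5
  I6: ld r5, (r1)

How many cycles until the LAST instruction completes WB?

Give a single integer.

I0 ld r2 <- r5: IF@1 ID@2 stall=0 (-) EX@3 MEM@4 WB@5
I1 add r4 <- r5,r2: IF@2 ID@3 stall=2 (RAW on I0.r2 (WB@5)) EX@6 MEM@7 WB@8
I2 add r4 <- r5,r3: IF@3 ID@6 stall=0 (-) EX@7 MEM@8 WB@9
I3 mul r4 <- r1,r2: IF@6 ID@7 stall=0 (-) EX@8 MEM@9 WB@10
I4 sub r3 <- r3,r2: IF@7 ID@8 stall=0 (-) EX@9 MEM@10 WB@11
I5 sub r1 <- r1,r5: IF@8 ID@9 stall=0 (-) EX@10 MEM@11 WB@12
I6 ld r5 <- r1: IF@9 ID@10 stall=2 (RAW on I5.r1 (WB@12)) EX@13 MEM@14 WB@15

Answer: 15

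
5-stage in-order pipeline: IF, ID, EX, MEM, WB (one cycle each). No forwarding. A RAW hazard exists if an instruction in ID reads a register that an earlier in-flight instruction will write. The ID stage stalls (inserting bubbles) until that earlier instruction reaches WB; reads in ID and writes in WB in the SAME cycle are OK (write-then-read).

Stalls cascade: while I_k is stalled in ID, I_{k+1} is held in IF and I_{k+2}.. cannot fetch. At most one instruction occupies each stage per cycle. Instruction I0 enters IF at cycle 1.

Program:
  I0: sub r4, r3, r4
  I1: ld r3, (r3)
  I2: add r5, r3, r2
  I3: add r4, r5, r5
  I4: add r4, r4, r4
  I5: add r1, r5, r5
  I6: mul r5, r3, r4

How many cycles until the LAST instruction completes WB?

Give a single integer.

Answer: 18

Derivation:
I0 sub r4 <- r3,r4: IF@1 ID@2 stall=0 (-) EX@3 MEM@4 WB@5
I1 ld r3 <- r3: IF@2 ID@3 stall=0 (-) EX@4 MEM@5 WB@6
I2 add r5 <- r3,r2: IF@3 ID@4 stall=2 (RAW on I1.r3 (WB@6)) EX@7 MEM@8 WB@9
I3 add r4 <- r5,r5: IF@4 ID@7 stall=2 (RAW on I2.r5 (WB@9)) EX@10 MEM@11 WB@12
I4 add r4 <- r4,r4: IF@7 ID@10 stall=2 (RAW on I3.r4 (WB@12)) EX@13 MEM@14 WB@15
I5 add r1 <- r5,r5: IF@10 ID@13 stall=0 (-) EX@14 MEM@15 WB@16
I6 mul r5 <- r3,r4: IF@13 ID@14 stall=1 (RAW on I4.r4 (WB@15)) EX@16 MEM@17 WB@18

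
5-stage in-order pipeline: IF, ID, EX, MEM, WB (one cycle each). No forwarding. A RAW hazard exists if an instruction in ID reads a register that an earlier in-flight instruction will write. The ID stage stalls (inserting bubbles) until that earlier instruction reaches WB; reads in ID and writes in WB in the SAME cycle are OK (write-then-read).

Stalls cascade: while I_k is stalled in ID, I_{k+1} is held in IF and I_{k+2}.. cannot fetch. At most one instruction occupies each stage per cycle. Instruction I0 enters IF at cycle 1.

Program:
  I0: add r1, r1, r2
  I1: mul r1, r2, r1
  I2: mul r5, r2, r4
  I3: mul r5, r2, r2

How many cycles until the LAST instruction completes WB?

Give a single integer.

Answer: 10

Derivation:
I0 add r1 <- r1,r2: IF@1 ID@2 stall=0 (-) EX@3 MEM@4 WB@5
I1 mul r1 <- r2,r1: IF@2 ID@3 stall=2 (RAW on I0.r1 (WB@5)) EX@6 MEM@7 WB@8
I2 mul r5 <- r2,r4: IF@3 ID@6 stall=0 (-) EX@7 MEM@8 WB@9
I3 mul r5 <- r2,r2: IF@6 ID@7 stall=0 (-) EX@8 MEM@9 WB@10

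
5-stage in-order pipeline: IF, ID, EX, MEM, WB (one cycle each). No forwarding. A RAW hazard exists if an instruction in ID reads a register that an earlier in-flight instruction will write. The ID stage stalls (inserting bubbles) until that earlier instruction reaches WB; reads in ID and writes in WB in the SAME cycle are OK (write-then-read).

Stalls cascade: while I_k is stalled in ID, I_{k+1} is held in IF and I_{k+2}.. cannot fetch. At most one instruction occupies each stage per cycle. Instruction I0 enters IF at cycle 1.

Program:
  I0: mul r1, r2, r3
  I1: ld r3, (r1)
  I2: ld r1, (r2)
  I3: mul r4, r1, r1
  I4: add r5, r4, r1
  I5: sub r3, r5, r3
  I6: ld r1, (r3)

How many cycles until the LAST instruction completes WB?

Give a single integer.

Answer: 21

Derivation:
I0 mul r1 <- r2,r3: IF@1 ID@2 stall=0 (-) EX@3 MEM@4 WB@5
I1 ld r3 <- r1: IF@2 ID@3 stall=2 (RAW on I0.r1 (WB@5)) EX@6 MEM@7 WB@8
I2 ld r1 <- r2: IF@3 ID@6 stall=0 (-) EX@7 MEM@8 WB@9
I3 mul r4 <- r1,r1: IF@6 ID@7 stall=2 (RAW on I2.r1 (WB@9)) EX@10 MEM@11 WB@12
I4 add r5 <- r4,r1: IF@7 ID@10 stall=2 (RAW on I3.r4 (WB@12)) EX@13 MEM@14 WB@15
I5 sub r3 <- r5,r3: IF@10 ID@13 stall=2 (RAW on I4.r5 (WB@15)) EX@16 MEM@17 WB@18
I6 ld r1 <- r3: IF@13 ID@16 stall=2 (RAW on I5.r3 (WB@18)) EX@19 MEM@20 WB@21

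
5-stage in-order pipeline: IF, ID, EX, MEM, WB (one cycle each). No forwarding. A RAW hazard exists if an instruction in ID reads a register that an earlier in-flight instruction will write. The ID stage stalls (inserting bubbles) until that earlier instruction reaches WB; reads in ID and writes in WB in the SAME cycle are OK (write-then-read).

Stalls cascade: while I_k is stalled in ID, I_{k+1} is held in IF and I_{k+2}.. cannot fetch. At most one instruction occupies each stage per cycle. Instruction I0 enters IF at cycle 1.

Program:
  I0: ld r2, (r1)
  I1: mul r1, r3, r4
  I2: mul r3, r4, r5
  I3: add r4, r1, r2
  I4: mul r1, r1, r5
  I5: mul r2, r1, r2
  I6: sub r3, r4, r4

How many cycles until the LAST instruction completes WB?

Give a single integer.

I0 ld r2 <- r1: IF@1 ID@2 stall=0 (-) EX@3 MEM@4 WB@5
I1 mul r1 <- r3,r4: IF@2 ID@3 stall=0 (-) EX@4 MEM@5 WB@6
I2 mul r3 <- r4,r5: IF@3 ID@4 stall=0 (-) EX@5 MEM@6 WB@7
I3 add r4 <- r1,r2: IF@4 ID@5 stall=1 (RAW on I1.r1 (WB@6)) EX@7 MEM@8 WB@9
I4 mul r1 <- r1,r5: IF@5 ID@7 stall=0 (-) EX@8 MEM@9 WB@10
I5 mul r2 <- r1,r2: IF@7 ID@8 stall=2 (RAW on I4.r1 (WB@10)) EX@11 MEM@12 WB@13
I6 sub r3 <- r4,r4: IF@8 ID@11 stall=0 (-) EX@12 MEM@13 WB@14

Answer: 14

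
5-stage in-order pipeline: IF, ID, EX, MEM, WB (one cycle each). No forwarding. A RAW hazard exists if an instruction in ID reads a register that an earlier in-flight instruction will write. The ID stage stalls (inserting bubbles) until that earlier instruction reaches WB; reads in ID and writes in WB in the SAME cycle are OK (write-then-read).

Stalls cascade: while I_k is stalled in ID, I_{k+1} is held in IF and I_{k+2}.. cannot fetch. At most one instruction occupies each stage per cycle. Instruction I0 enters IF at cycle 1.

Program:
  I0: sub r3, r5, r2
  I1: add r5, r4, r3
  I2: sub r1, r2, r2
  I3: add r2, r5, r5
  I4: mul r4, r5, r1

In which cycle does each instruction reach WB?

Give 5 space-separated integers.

I0 sub r3 <- r5,r2: IF@1 ID@2 stall=0 (-) EX@3 MEM@4 WB@5
I1 add r5 <- r4,r3: IF@2 ID@3 stall=2 (RAW on I0.r3 (WB@5)) EX@6 MEM@7 WB@8
I2 sub r1 <- r2,r2: IF@3 ID@6 stall=0 (-) EX@7 MEM@8 WB@9
I3 add r2 <- r5,r5: IF@6 ID@7 stall=1 (RAW on I1.r5 (WB@8)) EX@9 MEM@10 WB@11
I4 mul r4 <- r5,r1: IF@7 ID@9 stall=0 (-) EX@10 MEM@11 WB@12

Answer: 5 8 9 11 12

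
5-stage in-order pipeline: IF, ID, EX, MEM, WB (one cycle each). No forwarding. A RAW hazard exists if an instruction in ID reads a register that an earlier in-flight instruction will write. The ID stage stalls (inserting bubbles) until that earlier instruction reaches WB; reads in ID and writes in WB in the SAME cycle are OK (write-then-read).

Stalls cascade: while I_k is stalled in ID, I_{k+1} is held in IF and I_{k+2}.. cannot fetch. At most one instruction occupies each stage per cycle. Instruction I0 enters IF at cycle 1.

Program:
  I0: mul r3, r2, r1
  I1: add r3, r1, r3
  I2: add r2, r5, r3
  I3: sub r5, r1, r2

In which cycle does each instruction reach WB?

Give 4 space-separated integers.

Answer: 5 8 11 14

Derivation:
I0 mul r3 <- r2,r1: IF@1 ID@2 stall=0 (-) EX@3 MEM@4 WB@5
I1 add r3 <- r1,r3: IF@2 ID@3 stall=2 (RAW on I0.r3 (WB@5)) EX@6 MEM@7 WB@8
I2 add r2 <- r5,r3: IF@3 ID@6 stall=2 (RAW on I1.r3 (WB@8)) EX@9 MEM@10 WB@11
I3 sub r5 <- r1,r2: IF@6 ID@9 stall=2 (RAW on I2.r2 (WB@11)) EX@12 MEM@13 WB@14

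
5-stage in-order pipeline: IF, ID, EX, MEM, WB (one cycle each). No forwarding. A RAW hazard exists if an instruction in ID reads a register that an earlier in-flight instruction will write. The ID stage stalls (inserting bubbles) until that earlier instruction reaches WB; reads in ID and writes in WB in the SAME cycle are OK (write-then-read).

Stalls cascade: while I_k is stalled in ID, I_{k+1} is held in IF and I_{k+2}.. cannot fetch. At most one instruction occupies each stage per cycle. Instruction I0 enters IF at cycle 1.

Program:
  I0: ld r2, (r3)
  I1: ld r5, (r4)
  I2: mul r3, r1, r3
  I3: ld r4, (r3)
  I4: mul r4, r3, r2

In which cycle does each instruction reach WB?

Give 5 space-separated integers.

Answer: 5 6 7 10 11

Derivation:
I0 ld r2 <- r3: IF@1 ID@2 stall=0 (-) EX@3 MEM@4 WB@5
I1 ld r5 <- r4: IF@2 ID@3 stall=0 (-) EX@4 MEM@5 WB@6
I2 mul r3 <- r1,r3: IF@3 ID@4 stall=0 (-) EX@5 MEM@6 WB@7
I3 ld r4 <- r3: IF@4 ID@5 stall=2 (RAW on I2.r3 (WB@7)) EX@8 MEM@9 WB@10
I4 mul r4 <- r3,r2: IF@5 ID@8 stall=0 (-) EX@9 MEM@10 WB@11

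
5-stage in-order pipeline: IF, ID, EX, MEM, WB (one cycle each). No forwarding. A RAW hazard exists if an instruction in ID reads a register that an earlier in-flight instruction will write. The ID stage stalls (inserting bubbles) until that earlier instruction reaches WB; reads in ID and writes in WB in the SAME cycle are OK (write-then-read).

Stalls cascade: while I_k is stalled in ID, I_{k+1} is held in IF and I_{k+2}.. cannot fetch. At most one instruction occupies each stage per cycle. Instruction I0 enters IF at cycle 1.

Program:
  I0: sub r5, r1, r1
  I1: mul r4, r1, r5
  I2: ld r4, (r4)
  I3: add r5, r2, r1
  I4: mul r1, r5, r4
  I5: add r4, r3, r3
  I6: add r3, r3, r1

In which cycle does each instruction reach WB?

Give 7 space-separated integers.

Answer: 5 8 11 12 15 16 18

Derivation:
I0 sub r5 <- r1,r1: IF@1 ID@2 stall=0 (-) EX@3 MEM@4 WB@5
I1 mul r4 <- r1,r5: IF@2 ID@3 stall=2 (RAW on I0.r5 (WB@5)) EX@6 MEM@7 WB@8
I2 ld r4 <- r4: IF@3 ID@6 stall=2 (RAW on I1.r4 (WB@8)) EX@9 MEM@10 WB@11
I3 add r5 <- r2,r1: IF@6 ID@9 stall=0 (-) EX@10 MEM@11 WB@12
I4 mul r1 <- r5,r4: IF@9 ID@10 stall=2 (RAW on I3.r5 (WB@12)) EX@13 MEM@14 WB@15
I5 add r4 <- r3,r3: IF@10 ID@13 stall=0 (-) EX@14 MEM@15 WB@16
I6 add r3 <- r3,r1: IF@13 ID@14 stall=1 (RAW on I4.r1 (WB@15)) EX@16 MEM@17 WB@18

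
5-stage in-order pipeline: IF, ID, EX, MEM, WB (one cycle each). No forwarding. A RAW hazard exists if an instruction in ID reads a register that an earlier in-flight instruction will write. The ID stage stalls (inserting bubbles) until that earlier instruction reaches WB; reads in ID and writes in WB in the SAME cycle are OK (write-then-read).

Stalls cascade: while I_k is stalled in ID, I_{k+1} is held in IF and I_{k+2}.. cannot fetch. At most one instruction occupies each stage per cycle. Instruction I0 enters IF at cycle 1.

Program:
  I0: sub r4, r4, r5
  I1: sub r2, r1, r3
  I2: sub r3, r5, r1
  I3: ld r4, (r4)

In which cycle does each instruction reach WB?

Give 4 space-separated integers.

Answer: 5 6 7 8

Derivation:
I0 sub r4 <- r4,r5: IF@1 ID@2 stall=0 (-) EX@3 MEM@4 WB@5
I1 sub r2 <- r1,r3: IF@2 ID@3 stall=0 (-) EX@4 MEM@5 WB@6
I2 sub r3 <- r5,r1: IF@3 ID@4 stall=0 (-) EX@5 MEM@6 WB@7
I3 ld r4 <- r4: IF@4 ID@5 stall=0 (-) EX@6 MEM@7 WB@8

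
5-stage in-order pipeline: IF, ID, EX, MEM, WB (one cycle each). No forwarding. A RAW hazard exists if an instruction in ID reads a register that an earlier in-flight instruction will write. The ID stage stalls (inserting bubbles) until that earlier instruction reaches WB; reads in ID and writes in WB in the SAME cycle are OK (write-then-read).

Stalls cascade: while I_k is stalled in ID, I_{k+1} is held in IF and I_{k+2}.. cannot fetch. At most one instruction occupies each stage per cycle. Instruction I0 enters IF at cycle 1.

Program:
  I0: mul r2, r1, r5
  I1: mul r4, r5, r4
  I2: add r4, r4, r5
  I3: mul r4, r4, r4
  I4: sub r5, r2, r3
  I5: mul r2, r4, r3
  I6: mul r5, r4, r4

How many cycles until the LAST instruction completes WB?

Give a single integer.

Answer: 16

Derivation:
I0 mul r2 <- r1,r5: IF@1 ID@2 stall=0 (-) EX@3 MEM@4 WB@5
I1 mul r4 <- r5,r4: IF@2 ID@3 stall=0 (-) EX@4 MEM@5 WB@6
I2 add r4 <- r4,r5: IF@3 ID@4 stall=2 (RAW on I1.r4 (WB@6)) EX@7 MEM@8 WB@9
I3 mul r4 <- r4,r4: IF@4 ID@7 stall=2 (RAW on I2.r4 (WB@9)) EX@10 MEM@11 WB@12
I4 sub r5 <- r2,r3: IF@7 ID@10 stall=0 (-) EX@11 MEM@12 WB@13
I5 mul r2 <- r4,r3: IF@10 ID@11 stall=1 (RAW on I3.r4 (WB@12)) EX@13 MEM@14 WB@15
I6 mul r5 <- r4,r4: IF@11 ID@13 stall=0 (-) EX@14 MEM@15 WB@16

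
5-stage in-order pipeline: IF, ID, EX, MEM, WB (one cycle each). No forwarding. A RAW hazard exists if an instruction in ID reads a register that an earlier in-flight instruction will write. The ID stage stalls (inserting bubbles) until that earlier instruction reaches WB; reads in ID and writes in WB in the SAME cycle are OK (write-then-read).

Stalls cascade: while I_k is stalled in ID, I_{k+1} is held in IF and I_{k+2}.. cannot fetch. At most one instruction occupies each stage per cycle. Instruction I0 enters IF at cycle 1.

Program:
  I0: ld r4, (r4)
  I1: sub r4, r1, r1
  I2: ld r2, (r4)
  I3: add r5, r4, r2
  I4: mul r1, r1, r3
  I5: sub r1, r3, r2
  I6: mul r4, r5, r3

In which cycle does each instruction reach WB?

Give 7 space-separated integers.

I0 ld r4 <- r4: IF@1 ID@2 stall=0 (-) EX@3 MEM@4 WB@5
I1 sub r4 <- r1,r1: IF@2 ID@3 stall=0 (-) EX@4 MEM@5 WB@6
I2 ld r2 <- r4: IF@3 ID@4 stall=2 (RAW on I1.r4 (WB@6)) EX@7 MEM@8 WB@9
I3 add r5 <- r4,r2: IF@4 ID@7 stall=2 (RAW on I2.r2 (WB@9)) EX@10 MEM@11 WB@12
I4 mul r1 <- r1,r3: IF@7 ID@10 stall=0 (-) EX@11 MEM@12 WB@13
I5 sub r1 <- r3,r2: IF@10 ID@11 stall=0 (-) EX@12 MEM@13 WB@14
I6 mul r4 <- r5,r3: IF@11 ID@12 stall=0 (-) EX@13 MEM@14 WB@15

Answer: 5 6 9 12 13 14 15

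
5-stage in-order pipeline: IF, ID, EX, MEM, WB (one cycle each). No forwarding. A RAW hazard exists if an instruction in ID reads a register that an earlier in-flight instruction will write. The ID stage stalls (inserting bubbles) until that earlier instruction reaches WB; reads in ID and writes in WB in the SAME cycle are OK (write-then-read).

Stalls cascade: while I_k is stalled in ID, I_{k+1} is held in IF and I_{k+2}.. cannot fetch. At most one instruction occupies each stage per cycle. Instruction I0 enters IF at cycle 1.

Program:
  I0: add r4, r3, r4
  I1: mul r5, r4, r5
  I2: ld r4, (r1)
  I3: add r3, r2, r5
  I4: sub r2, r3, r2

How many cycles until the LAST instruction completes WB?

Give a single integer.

Answer: 14

Derivation:
I0 add r4 <- r3,r4: IF@1 ID@2 stall=0 (-) EX@3 MEM@4 WB@5
I1 mul r5 <- r4,r5: IF@2 ID@3 stall=2 (RAW on I0.r4 (WB@5)) EX@6 MEM@7 WB@8
I2 ld r4 <- r1: IF@3 ID@6 stall=0 (-) EX@7 MEM@8 WB@9
I3 add r3 <- r2,r5: IF@6 ID@7 stall=1 (RAW on I1.r5 (WB@8)) EX@9 MEM@10 WB@11
I4 sub r2 <- r3,r2: IF@7 ID@9 stall=2 (RAW on I3.r3 (WB@11)) EX@12 MEM@13 WB@14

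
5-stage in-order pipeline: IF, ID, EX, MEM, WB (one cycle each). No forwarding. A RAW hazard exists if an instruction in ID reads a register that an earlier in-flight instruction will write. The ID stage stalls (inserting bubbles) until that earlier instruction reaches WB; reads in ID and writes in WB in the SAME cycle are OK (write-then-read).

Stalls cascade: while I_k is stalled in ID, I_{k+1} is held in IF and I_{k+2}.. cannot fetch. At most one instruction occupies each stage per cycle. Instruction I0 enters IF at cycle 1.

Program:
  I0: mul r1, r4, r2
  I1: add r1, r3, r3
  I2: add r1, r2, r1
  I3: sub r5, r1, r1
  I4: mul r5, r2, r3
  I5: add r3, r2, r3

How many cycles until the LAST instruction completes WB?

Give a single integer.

Answer: 14

Derivation:
I0 mul r1 <- r4,r2: IF@1 ID@2 stall=0 (-) EX@3 MEM@4 WB@5
I1 add r1 <- r3,r3: IF@2 ID@3 stall=0 (-) EX@4 MEM@5 WB@6
I2 add r1 <- r2,r1: IF@3 ID@4 stall=2 (RAW on I1.r1 (WB@6)) EX@7 MEM@8 WB@9
I3 sub r5 <- r1,r1: IF@4 ID@7 stall=2 (RAW on I2.r1 (WB@9)) EX@10 MEM@11 WB@12
I4 mul r5 <- r2,r3: IF@7 ID@10 stall=0 (-) EX@11 MEM@12 WB@13
I5 add r3 <- r2,r3: IF@10 ID@11 stall=0 (-) EX@12 MEM@13 WB@14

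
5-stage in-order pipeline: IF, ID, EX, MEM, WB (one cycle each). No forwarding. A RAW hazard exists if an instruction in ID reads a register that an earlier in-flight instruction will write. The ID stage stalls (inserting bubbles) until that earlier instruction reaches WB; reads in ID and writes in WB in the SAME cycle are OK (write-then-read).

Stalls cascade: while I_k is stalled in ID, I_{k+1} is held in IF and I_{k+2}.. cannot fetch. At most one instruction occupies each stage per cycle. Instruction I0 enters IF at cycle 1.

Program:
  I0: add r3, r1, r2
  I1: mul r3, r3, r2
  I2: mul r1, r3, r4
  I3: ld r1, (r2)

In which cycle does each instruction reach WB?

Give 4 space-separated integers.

Answer: 5 8 11 12

Derivation:
I0 add r3 <- r1,r2: IF@1 ID@2 stall=0 (-) EX@3 MEM@4 WB@5
I1 mul r3 <- r3,r2: IF@2 ID@3 stall=2 (RAW on I0.r3 (WB@5)) EX@6 MEM@7 WB@8
I2 mul r1 <- r3,r4: IF@3 ID@6 stall=2 (RAW on I1.r3 (WB@8)) EX@9 MEM@10 WB@11
I3 ld r1 <- r2: IF@6 ID@9 stall=0 (-) EX@10 MEM@11 WB@12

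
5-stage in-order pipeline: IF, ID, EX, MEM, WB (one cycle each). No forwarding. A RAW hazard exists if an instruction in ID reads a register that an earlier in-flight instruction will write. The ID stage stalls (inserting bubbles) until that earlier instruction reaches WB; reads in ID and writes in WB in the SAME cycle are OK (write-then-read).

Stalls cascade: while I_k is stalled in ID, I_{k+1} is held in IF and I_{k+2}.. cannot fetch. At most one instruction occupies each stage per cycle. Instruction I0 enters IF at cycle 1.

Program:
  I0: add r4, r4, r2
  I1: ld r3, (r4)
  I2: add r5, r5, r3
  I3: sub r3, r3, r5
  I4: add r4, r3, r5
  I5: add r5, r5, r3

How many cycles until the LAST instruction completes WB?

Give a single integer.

I0 add r4 <- r4,r2: IF@1 ID@2 stall=0 (-) EX@3 MEM@4 WB@5
I1 ld r3 <- r4: IF@2 ID@3 stall=2 (RAW on I0.r4 (WB@5)) EX@6 MEM@7 WB@8
I2 add r5 <- r5,r3: IF@3 ID@6 stall=2 (RAW on I1.r3 (WB@8)) EX@9 MEM@10 WB@11
I3 sub r3 <- r3,r5: IF@6 ID@9 stall=2 (RAW on I2.r5 (WB@11)) EX@12 MEM@13 WB@14
I4 add r4 <- r3,r5: IF@9 ID@12 stall=2 (RAW on I3.r3 (WB@14)) EX@15 MEM@16 WB@17
I5 add r5 <- r5,r3: IF@12 ID@15 stall=0 (-) EX@16 MEM@17 WB@18

Answer: 18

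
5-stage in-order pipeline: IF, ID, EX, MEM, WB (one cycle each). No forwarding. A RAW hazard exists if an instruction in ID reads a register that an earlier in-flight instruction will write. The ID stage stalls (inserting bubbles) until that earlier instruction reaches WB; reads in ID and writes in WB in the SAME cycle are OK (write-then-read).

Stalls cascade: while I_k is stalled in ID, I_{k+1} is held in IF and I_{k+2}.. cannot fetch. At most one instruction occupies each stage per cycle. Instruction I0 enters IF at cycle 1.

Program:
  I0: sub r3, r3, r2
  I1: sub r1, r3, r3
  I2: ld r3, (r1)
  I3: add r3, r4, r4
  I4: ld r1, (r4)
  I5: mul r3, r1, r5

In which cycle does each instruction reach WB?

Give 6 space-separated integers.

Answer: 5 8 11 12 13 16

Derivation:
I0 sub r3 <- r3,r2: IF@1 ID@2 stall=0 (-) EX@3 MEM@4 WB@5
I1 sub r1 <- r3,r3: IF@2 ID@3 stall=2 (RAW on I0.r3 (WB@5)) EX@6 MEM@7 WB@8
I2 ld r3 <- r1: IF@3 ID@6 stall=2 (RAW on I1.r1 (WB@8)) EX@9 MEM@10 WB@11
I3 add r3 <- r4,r4: IF@6 ID@9 stall=0 (-) EX@10 MEM@11 WB@12
I4 ld r1 <- r4: IF@9 ID@10 stall=0 (-) EX@11 MEM@12 WB@13
I5 mul r3 <- r1,r5: IF@10 ID@11 stall=2 (RAW on I4.r1 (WB@13)) EX@14 MEM@15 WB@16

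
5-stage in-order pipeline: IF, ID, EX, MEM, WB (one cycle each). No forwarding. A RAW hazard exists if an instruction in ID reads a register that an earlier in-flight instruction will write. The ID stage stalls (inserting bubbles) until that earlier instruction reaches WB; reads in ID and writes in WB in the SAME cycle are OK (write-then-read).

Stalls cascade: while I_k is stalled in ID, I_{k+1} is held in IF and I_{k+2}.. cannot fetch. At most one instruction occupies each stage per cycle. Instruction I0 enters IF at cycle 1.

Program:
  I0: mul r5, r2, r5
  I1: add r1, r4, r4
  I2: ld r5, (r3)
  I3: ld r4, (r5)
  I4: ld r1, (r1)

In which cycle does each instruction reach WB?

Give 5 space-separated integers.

Answer: 5 6 7 10 11

Derivation:
I0 mul r5 <- r2,r5: IF@1 ID@2 stall=0 (-) EX@3 MEM@4 WB@5
I1 add r1 <- r4,r4: IF@2 ID@3 stall=0 (-) EX@4 MEM@5 WB@6
I2 ld r5 <- r3: IF@3 ID@4 stall=0 (-) EX@5 MEM@6 WB@7
I3 ld r4 <- r5: IF@4 ID@5 stall=2 (RAW on I2.r5 (WB@7)) EX@8 MEM@9 WB@10
I4 ld r1 <- r1: IF@5 ID@8 stall=0 (-) EX@9 MEM@10 WB@11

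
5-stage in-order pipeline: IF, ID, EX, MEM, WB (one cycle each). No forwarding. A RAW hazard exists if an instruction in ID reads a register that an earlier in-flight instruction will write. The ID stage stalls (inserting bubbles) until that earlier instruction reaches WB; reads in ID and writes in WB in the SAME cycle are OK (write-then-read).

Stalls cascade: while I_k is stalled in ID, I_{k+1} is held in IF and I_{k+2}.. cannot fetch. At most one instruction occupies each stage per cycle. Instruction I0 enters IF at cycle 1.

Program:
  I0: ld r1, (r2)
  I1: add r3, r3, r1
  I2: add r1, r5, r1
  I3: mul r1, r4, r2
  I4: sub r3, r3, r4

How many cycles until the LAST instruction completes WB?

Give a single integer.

I0 ld r1 <- r2: IF@1 ID@2 stall=0 (-) EX@3 MEM@4 WB@5
I1 add r3 <- r3,r1: IF@2 ID@3 stall=2 (RAW on I0.r1 (WB@5)) EX@6 MEM@7 WB@8
I2 add r1 <- r5,r1: IF@3 ID@6 stall=0 (-) EX@7 MEM@8 WB@9
I3 mul r1 <- r4,r2: IF@6 ID@7 stall=0 (-) EX@8 MEM@9 WB@10
I4 sub r3 <- r3,r4: IF@7 ID@8 stall=0 (-) EX@9 MEM@10 WB@11

Answer: 11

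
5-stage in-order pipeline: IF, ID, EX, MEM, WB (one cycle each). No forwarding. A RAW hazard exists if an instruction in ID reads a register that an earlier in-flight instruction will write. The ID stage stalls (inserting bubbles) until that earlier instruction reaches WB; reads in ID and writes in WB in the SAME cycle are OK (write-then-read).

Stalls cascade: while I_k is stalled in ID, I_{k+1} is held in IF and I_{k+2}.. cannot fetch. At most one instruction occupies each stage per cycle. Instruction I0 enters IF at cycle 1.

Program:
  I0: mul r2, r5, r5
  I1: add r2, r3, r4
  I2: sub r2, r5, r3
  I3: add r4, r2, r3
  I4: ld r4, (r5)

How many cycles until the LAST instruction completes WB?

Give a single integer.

I0 mul r2 <- r5,r5: IF@1 ID@2 stall=0 (-) EX@3 MEM@4 WB@5
I1 add r2 <- r3,r4: IF@2 ID@3 stall=0 (-) EX@4 MEM@5 WB@6
I2 sub r2 <- r5,r3: IF@3 ID@4 stall=0 (-) EX@5 MEM@6 WB@7
I3 add r4 <- r2,r3: IF@4 ID@5 stall=2 (RAW on I2.r2 (WB@7)) EX@8 MEM@9 WB@10
I4 ld r4 <- r5: IF@5 ID@8 stall=0 (-) EX@9 MEM@10 WB@11

Answer: 11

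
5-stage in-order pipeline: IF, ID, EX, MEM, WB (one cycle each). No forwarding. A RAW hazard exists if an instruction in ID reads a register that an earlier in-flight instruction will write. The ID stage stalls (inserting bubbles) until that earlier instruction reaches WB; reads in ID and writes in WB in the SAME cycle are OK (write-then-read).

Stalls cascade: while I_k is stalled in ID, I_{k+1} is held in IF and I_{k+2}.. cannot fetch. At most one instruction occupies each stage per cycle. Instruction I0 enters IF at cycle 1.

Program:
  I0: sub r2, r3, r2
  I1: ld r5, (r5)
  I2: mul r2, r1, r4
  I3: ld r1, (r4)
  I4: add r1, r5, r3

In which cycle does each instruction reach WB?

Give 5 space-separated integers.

I0 sub r2 <- r3,r2: IF@1 ID@2 stall=0 (-) EX@3 MEM@4 WB@5
I1 ld r5 <- r5: IF@2 ID@3 stall=0 (-) EX@4 MEM@5 WB@6
I2 mul r2 <- r1,r4: IF@3 ID@4 stall=0 (-) EX@5 MEM@6 WB@7
I3 ld r1 <- r4: IF@4 ID@5 stall=0 (-) EX@6 MEM@7 WB@8
I4 add r1 <- r5,r3: IF@5 ID@6 stall=0 (-) EX@7 MEM@8 WB@9

Answer: 5 6 7 8 9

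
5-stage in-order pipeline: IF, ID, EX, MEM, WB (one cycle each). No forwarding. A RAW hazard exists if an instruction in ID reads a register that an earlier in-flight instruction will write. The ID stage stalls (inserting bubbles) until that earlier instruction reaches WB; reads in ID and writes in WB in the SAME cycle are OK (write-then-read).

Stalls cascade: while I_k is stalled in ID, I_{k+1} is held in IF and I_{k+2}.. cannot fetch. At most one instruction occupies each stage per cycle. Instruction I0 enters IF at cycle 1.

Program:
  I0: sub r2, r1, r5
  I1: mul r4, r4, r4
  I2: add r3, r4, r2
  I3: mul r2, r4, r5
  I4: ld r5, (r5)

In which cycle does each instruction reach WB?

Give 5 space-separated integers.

Answer: 5 6 9 10 11

Derivation:
I0 sub r2 <- r1,r5: IF@1 ID@2 stall=0 (-) EX@3 MEM@4 WB@5
I1 mul r4 <- r4,r4: IF@2 ID@3 stall=0 (-) EX@4 MEM@5 WB@6
I2 add r3 <- r4,r2: IF@3 ID@4 stall=2 (RAW on I1.r4 (WB@6)) EX@7 MEM@8 WB@9
I3 mul r2 <- r4,r5: IF@4 ID@7 stall=0 (-) EX@8 MEM@9 WB@10
I4 ld r5 <- r5: IF@7 ID@8 stall=0 (-) EX@9 MEM@10 WB@11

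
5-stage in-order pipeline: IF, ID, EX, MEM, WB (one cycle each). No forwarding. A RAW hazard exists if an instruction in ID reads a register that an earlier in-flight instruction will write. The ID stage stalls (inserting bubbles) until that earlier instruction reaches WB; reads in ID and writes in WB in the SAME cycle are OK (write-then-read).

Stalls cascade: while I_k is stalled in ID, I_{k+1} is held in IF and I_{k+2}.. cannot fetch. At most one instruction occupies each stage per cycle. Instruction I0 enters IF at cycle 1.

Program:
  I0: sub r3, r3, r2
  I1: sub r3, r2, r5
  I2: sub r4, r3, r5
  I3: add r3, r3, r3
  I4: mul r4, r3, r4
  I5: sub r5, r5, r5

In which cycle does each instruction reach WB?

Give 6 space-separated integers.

Answer: 5 6 9 10 13 14

Derivation:
I0 sub r3 <- r3,r2: IF@1 ID@2 stall=0 (-) EX@3 MEM@4 WB@5
I1 sub r3 <- r2,r5: IF@2 ID@3 stall=0 (-) EX@4 MEM@5 WB@6
I2 sub r4 <- r3,r5: IF@3 ID@4 stall=2 (RAW on I1.r3 (WB@6)) EX@7 MEM@8 WB@9
I3 add r3 <- r3,r3: IF@4 ID@7 stall=0 (-) EX@8 MEM@9 WB@10
I4 mul r4 <- r3,r4: IF@7 ID@8 stall=2 (RAW on I3.r3 (WB@10)) EX@11 MEM@12 WB@13
I5 sub r5 <- r5,r5: IF@8 ID@11 stall=0 (-) EX@12 MEM@13 WB@14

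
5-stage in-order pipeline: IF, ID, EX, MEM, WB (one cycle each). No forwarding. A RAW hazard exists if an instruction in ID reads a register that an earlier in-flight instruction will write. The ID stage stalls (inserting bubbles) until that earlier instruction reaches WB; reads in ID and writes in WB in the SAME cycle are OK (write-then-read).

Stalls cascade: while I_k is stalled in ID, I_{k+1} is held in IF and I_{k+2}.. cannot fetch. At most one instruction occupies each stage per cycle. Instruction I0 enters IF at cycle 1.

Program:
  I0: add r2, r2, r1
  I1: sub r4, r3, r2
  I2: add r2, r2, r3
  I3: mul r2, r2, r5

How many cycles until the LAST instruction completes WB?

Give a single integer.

I0 add r2 <- r2,r1: IF@1 ID@2 stall=0 (-) EX@3 MEM@4 WB@5
I1 sub r4 <- r3,r2: IF@2 ID@3 stall=2 (RAW on I0.r2 (WB@5)) EX@6 MEM@7 WB@8
I2 add r2 <- r2,r3: IF@3 ID@6 stall=0 (-) EX@7 MEM@8 WB@9
I3 mul r2 <- r2,r5: IF@6 ID@7 stall=2 (RAW on I2.r2 (WB@9)) EX@10 MEM@11 WB@12

Answer: 12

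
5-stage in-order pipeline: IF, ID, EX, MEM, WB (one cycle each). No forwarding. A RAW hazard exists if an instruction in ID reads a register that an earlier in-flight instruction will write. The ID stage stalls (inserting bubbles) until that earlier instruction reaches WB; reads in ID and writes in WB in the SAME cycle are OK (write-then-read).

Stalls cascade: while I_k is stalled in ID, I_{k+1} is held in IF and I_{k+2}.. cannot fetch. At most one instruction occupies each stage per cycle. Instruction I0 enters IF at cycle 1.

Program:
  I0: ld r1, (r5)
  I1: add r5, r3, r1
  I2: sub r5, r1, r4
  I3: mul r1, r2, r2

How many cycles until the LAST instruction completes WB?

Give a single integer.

I0 ld r1 <- r5: IF@1 ID@2 stall=0 (-) EX@3 MEM@4 WB@5
I1 add r5 <- r3,r1: IF@2 ID@3 stall=2 (RAW on I0.r1 (WB@5)) EX@6 MEM@7 WB@8
I2 sub r5 <- r1,r4: IF@3 ID@6 stall=0 (-) EX@7 MEM@8 WB@9
I3 mul r1 <- r2,r2: IF@6 ID@7 stall=0 (-) EX@8 MEM@9 WB@10

Answer: 10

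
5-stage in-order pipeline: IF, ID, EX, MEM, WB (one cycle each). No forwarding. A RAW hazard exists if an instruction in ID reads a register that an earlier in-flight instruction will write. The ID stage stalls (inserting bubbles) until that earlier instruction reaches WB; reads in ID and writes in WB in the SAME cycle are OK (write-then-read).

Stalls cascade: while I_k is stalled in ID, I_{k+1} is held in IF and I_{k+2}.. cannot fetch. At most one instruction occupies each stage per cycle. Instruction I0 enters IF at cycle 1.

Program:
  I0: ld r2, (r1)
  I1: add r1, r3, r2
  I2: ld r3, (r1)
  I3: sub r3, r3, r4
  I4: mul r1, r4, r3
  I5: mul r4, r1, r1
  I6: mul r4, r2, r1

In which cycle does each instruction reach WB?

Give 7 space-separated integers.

I0 ld r2 <- r1: IF@1 ID@2 stall=0 (-) EX@3 MEM@4 WB@5
I1 add r1 <- r3,r2: IF@2 ID@3 stall=2 (RAW on I0.r2 (WB@5)) EX@6 MEM@7 WB@8
I2 ld r3 <- r1: IF@3 ID@6 stall=2 (RAW on I1.r1 (WB@8)) EX@9 MEM@10 WB@11
I3 sub r3 <- r3,r4: IF@6 ID@9 stall=2 (RAW on I2.r3 (WB@11)) EX@12 MEM@13 WB@14
I4 mul r1 <- r4,r3: IF@9 ID@12 stall=2 (RAW on I3.r3 (WB@14)) EX@15 MEM@16 WB@17
I5 mul r4 <- r1,r1: IF@12 ID@15 stall=2 (RAW on I4.r1 (WB@17)) EX@18 MEM@19 WB@20
I6 mul r4 <- r2,r1: IF@15 ID@18 stall=0 (-) EX@19 MEM@20 WB@21

Answer: 5 8 11 14 17 20 21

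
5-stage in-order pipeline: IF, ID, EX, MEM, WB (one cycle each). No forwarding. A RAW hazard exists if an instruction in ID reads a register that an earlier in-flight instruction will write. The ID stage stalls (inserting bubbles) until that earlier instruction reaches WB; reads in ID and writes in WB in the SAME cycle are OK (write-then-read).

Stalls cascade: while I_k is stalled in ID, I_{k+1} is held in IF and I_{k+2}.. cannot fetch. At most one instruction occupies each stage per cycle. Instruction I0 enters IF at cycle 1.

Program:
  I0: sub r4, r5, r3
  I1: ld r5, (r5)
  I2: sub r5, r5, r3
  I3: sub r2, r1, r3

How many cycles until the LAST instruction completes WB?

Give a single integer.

I0 sub r4 <- r5,r3: IF@1 ID@2 stall=0 (-) EX@3 MEM@4 WB@5
I1 ld r5 <- r5: IF@2 ID@3 stall=0 (-) EX@4 MEM@5 WB@6
I2 sub r5 <- r5,r3: IF@3 ID@4 stall=2 (RAW on I1.r5 (WB@6)) EX@7 MEM@8 WB@9
I3 sub r2 <- r1,r3: IF@4 ID@7 stall=0 (-) EX@8 MEM@9 WB@10

Answer: 10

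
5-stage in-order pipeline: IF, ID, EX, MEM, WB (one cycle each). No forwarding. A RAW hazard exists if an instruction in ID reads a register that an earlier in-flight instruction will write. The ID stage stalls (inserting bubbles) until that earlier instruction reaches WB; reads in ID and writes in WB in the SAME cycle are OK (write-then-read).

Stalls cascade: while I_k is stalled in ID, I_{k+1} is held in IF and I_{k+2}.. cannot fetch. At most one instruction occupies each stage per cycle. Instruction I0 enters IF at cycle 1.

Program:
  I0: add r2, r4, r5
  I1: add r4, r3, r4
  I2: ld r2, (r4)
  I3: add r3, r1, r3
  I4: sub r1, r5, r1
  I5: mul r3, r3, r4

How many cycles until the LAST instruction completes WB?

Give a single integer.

Answer: 13

Derivation:
I0 add r2 <- r4,r5: IF@1 ID@2 stall=0 (-) EX@3 MEM@4 WB@5
I1 add r4 <- r3,r4: IF@2 ID@3 stall=0 (-) EX@4 MEM@5 WB@6
I2 ld r2 <- r4: IF@3 ID@4 stall=2 (RAW on I1.r4 (WB@6)) EX@7 MEM@8 WB@9
I3 add r3 <- r1,r3: IF@4 ID@7 stall=0 (-) EX@8 MEM@9 WB@10
I4 sub r1 <- r5,r1: IF@7 ID@8 stall=0 (-) EX@9 MEM@10 WB@11
I5 mul r3 <- r3,r4: IF@8 ID@9 stall=1 (RAW on I3.r3 (WB@10)) EX@11 MEM@12 WB@13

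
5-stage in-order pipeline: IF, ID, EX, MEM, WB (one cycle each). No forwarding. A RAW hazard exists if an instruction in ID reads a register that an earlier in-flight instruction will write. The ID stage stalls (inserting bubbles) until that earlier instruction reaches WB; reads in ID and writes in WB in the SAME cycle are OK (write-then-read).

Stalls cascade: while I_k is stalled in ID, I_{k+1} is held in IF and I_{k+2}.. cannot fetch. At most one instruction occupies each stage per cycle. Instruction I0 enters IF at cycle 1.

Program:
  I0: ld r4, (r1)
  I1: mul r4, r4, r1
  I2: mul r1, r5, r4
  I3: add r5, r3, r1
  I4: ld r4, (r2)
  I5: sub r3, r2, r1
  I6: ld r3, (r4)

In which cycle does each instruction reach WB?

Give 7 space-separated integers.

I0 ld r4 <- r1: IF@1 ID@2 stall=0 (-) EX@3 MEM@4 WB@5
I1 mul r4 <- r4,r1: IF@2 ID@3 stall=2 (RAW on I0.r4 (WB@5)) EX@6 MEM@7 WB@8
I2 mul r1 <- r5,r4: IF@3 ID@6 stall=2 (RAW on I1.r4 (WB@8)) EX@9 MEM@10 WB@11
I3 add r5 <- r3,r1: IF@6 ID@9 stall=2 (RAW on I2.r1 (WB@11)) EX@12 MEM@13 WB@14
I4 ld r4 <- r2: IF@9 ID@12 stall=0 (-) EX@13 MEM@14 WB@15
I5 sub r3 <- r2,r1: IF@12 ID@13 stall=0 (-) EX@14 MEM@15 WB@16
I6 ld r3 <- r4: IF@13 ID@14 stall=1 (RAW on I4.r4 (WB@15)) EX@16 MEM@17 WB@18

Answer: 5 8 11 14 15 16 18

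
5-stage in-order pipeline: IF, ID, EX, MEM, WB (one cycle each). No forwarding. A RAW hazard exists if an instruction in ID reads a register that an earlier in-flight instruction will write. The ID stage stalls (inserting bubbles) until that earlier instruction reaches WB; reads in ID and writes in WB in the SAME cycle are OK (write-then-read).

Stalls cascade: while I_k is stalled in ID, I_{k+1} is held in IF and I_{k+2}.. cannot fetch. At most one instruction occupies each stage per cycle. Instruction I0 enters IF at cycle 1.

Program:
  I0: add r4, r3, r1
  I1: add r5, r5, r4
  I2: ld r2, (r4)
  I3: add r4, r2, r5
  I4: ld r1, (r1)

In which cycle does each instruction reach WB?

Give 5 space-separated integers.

Answer: 5 8 9 12 13

Derivation:
I0 add r4 <- r3,r1: IF@1 ID@2 stall=0 (-) EX@3 MEM@4 WB@5
I1 add r5 <- r5,r4: IF@2 ID@3 stall=2 (RAW on I0.r4 (WB@5)) EX@6 MEM@7 WB@8
I2 ld r2 <- r4: IF@3 ID@6 stall=0 (-) EX@7 MEM@8 WB@9
I3 add r4 <- r2,r5: IF@6 ID@7 stall=2 (RAW on I2.r2 (WB@9)) EX@10 MEM@11 WB@12
I4 ld r1 <- r1: IF@7 ID@10 stall=0 (-) EX@11 MEM@12 WB@13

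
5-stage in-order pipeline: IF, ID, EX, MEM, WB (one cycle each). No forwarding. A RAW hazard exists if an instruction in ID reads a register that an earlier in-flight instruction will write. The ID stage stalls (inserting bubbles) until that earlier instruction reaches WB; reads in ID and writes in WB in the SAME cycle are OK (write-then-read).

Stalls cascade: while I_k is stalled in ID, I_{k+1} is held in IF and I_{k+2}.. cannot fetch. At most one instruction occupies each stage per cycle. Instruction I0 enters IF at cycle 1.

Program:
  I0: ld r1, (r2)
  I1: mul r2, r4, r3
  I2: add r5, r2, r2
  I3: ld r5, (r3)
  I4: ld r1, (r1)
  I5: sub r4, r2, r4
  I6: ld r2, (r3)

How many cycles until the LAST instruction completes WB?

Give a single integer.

Answer: 13

Derivation:
I0 ld r1 <- r2: IF@1 ID@2 stall=0 (-) EX@3 MEM@4 WB@5
I1 mul r2 <- r4,r3: IF@2 ID@3 stall=0 (-) EX@4 MEM@5 WB@6
I2 add r5 <- r2,r2: IF@3 ID@4 stall=2 (RAW on I1.r2 (WB@6)) EX@7 MEM@8 WB@9
I3 ld r5 <- r3: IF@4 ID@7 stall=0 (-) EX@8 MEM@9 WB@10
I4 ld r1 <- r1: IF@7 ID@8 stall=0 (-) EX@9 MEM@10 WB@11
I5 sub r4 <- r2,r4: IF@8 ID@9 stall=0 (-) EX@10 MEM@11 WB@12
I6 ld r2 <- r3: IF@9 ID@10 stall=0 (-) EX@11 MEM@12 WB@13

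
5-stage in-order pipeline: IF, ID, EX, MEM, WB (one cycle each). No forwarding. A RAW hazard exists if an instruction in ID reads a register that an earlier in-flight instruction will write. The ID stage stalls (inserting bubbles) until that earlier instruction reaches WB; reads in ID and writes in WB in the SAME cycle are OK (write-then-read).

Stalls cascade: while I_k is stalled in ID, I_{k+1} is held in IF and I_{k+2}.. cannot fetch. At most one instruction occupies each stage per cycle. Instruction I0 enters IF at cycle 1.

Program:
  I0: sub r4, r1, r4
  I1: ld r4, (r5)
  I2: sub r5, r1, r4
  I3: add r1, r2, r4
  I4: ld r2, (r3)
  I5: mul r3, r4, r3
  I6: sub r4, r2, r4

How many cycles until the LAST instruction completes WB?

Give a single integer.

I0 sub r4 <- r1,r4: IF@1 ID@2 stall=0 (-) EX@3 MEM@4 WB@5
I1 ld r4 <- r5: IF@2 ID@3 stall=0 (-) EX@4 MEM@5 WB@6
I2 sub r5 <- r1,r4: IF@3 ID@4 stall=2 (RAW on I1.r4 (WB@6)) EX@7 MEM@8 WB@9
I3 add r1 <- r2,r4: IF@4 ID@7 stall=0 (-) EX@8 MEM@9 WB@10
I4 ld r2 <- r3: IF@7 ID@8 stall=0 (-) EX@9 MEM@10 WB@11
I5 mul r3 <- r4,r3: IF@8 ID@9 stall=0 (-) EX@10 MEM@11 WB@12
I6 sub r4 <- r2,r4: IF@9 ID@10 stall=1 (RAW on I4.r2 (WB@11)) EX@12 MEM@13 WB@14

Answer: 14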